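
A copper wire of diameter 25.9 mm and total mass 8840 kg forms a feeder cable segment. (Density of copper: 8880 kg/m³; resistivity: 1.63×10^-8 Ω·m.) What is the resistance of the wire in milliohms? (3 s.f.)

58.5 mΩ

A = π(d/2)² = π(1.2950e-02 m)² = 5.2685e-04 m²
L = m/(density·A) = 8840/(8880×5.2685e-04) = 1890 m
R = ρL/A = (1.63×10^-8)(1890)/(5.2685e-04) = 58.5 mΩ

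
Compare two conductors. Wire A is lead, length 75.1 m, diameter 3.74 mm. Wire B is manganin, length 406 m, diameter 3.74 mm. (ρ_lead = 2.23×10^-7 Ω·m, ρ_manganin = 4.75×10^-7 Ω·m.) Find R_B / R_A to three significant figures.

R ∝ ρL/d², so R_B/R_A = (ρ_B/ρ_A) × (L_B/L_A)
= (4.75×10^-7/2.23×10^-7) × (406/75.1) = 11.5

11.5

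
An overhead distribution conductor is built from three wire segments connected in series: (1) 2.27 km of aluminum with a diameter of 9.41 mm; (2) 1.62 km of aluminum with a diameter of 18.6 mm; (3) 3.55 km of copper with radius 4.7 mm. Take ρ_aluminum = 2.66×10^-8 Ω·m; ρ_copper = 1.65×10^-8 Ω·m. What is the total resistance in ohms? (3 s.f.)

Seg 1: A = π(d/2)² = π(4.7050e-03 m)² = 6.955e-05 m²
R_1 = (2.66×10^-8)(2270)/(6.955e-05) = 0.8682 Ω
Seg 2: A = π(d/2)² = π(9.3000e-03 m)² = 2.717e-04 m²
R_2 = (2.66×10^-8)(1620)/(2.717e-04) = 0.1586 Ω
Seg 3: A = πr² = π(4.7000e-03 m)² = 6.940e-05 m²
R_3 = (1.65×10^-8)(3550)/(6.940e-05) = 0.844 Ω
R_total = R_1 + R_2 + R_3 = 1.87 Ω

1.87 Ω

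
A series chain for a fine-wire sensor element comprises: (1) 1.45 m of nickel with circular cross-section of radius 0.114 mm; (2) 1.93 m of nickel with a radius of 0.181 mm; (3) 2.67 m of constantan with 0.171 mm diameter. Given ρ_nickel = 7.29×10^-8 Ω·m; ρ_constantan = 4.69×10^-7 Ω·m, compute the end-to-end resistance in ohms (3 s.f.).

58.5 Ω

Seg 1: A = πr² = π(1.1400e-04 m)² = 4.083e-08 m²
R_1 = (7.29×10^-8)(1.45)/(4.083e-08) = 2.589 Ω
Seg 2: A = πr² = π(1.8100e-04 m)² = 1.029e-07 m²
R_2 = (7.29×10^-8)(1.93)/(1.029e-07) = 1.367 Ω
Seg 3: A = π(d/2)² = π(8.5500e-05 m)² = 2.297e-08 m²
R_3 = (4.69×10^-7)(2.67)/(2.297e-08) = 54.53 Ω
R_total = R_1 + R_2 + R_3 = 58.5 Ω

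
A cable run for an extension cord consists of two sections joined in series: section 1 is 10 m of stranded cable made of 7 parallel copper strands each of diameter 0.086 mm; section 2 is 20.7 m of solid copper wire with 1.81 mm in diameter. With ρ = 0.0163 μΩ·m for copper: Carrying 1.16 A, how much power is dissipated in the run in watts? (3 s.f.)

5.57 W

ρ = 0.0163 μΩ·m = 1.63×10^-8 Ω·m
Section 1: A_strand = π(4.3000e-05)² = 5.809e-09 m²; R₁ = ρL/(N·A_s) = (1.63×10^-8)(10)/(7×5.809e-09) = 4.009 Ω
Section 2: A = π(d/2)² = π(9.0500e-04 m)² = 2.573e-06 m²
R₂ = (1.63×10^-8)(20.7)/(2.573e-06) = 0.1311 Ω
R = R₁ + R₂ = 4.14 Ω
P = I²R = (1.16)² × 4.14 = 5.57 W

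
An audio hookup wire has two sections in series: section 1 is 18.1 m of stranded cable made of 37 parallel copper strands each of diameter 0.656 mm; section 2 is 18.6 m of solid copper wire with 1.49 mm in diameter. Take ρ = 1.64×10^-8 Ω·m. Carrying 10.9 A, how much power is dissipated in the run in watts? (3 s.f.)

Section 1: A_strand = π(3.2800e-04)² = 3.380e-07 m²; R₁ = ρL/(N·A_s) = (1.64×10^-8)(18.1)/(37×3.380e-07) = 0.02374 Ω
Section 2: A = π(d/2)² = π(7.4500e-04 m)² = 1.744e-06 m²
R₂ = (1.64×10^-8)(18.6)/(1.744e-06) = 0.1749 Ω
R = R₁ + R₂ = 0.1987 Ω
P = I²R = (10.9)² × 0.1987 = 23.6 W

23.6 W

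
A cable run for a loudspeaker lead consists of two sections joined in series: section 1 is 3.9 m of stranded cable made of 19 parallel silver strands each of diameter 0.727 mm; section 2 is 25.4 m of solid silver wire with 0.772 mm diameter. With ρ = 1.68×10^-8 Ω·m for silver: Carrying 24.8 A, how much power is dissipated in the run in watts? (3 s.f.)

Section 1: A_strand = π(3.6350e-04)² = 4.151e-07 m²; R₁ = ρL/(N·A_s) = (1.68×10^-8)(3.9)/(19×4.151e-07) = 0.008307 Ω
Section 2: A = π(d/2)² = π(3.8600e-04 m)² = 4.681e-07 m²
R₂ = (1.68×10^-8)(25.4)/(4.681e-07) = 0.9116 Ω
R = R₁ + R₂ = 0.9199 Ω
P = I²R = (24.8)² × 0.9199 = 566 W

566 W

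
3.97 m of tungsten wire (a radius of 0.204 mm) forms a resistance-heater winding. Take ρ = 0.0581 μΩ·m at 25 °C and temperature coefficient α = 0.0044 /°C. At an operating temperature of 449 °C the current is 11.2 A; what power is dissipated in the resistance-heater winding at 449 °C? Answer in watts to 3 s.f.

ρ = 0.0581 μΩ·m = 5.81×10^-8 Ω·m
A = πr² = π(2.0400e-04 m)² = 1.307e-07 m²
R₍25₎ = ρL/A = (5.81×10^-8)(3.97)/(1.307e-07) = 1.764 Ω
R₍449₎ = R₍25₎(1 + αΔT) = 1.764 × (1 + 0.0044×424) = 5.056 Ω
P = I²R = (11.2)² × 5.056 = 634 W

634 W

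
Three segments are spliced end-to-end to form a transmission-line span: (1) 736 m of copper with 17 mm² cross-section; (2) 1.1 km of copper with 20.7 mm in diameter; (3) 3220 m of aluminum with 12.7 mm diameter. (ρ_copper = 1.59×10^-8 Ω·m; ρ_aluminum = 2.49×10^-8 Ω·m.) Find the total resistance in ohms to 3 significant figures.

1.37 Ω

Seg 1: A = 17 mm² = 1.700e-05 m²
R_1 = (1.59×10^-8)(736)/(1.700e-05) = 0.6884 Ω
Seg 2: A = π(d/2)² = π(1.0350e-02 m)² = 3.365e-04 m²
R_2 = (1.59×10^-8)(1100)/(3.365e-04) = 0.05197 Ω
Seg 3: A = π(d/2)² = π(6.3500e-03 m)² = 1.267e-04 m²
R_3 = (2.49×10^-8)(3220)/(1.267e-04) = 0.6329 Ω
R_total = R_1 + R_2 + R_3 = 1.37 Ω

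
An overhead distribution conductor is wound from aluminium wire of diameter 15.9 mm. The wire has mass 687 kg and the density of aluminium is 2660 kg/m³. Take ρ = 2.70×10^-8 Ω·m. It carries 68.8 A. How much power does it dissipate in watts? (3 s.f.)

A = π(d/2)² = π(7.9500e-03 m)² = 1.9856e-04 m²
L = m/(density·A) = 687/(2660×1.9856e-04) = 1301 m
R = ρL/A = (2.70×10^-8)(1301)/(1.9856e-04) = 0.1769 Ω
P = I²R = (68.8)² × 0.1769 = 837 W

837 W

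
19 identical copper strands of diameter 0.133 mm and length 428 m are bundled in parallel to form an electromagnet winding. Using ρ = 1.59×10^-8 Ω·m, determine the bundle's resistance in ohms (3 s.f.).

25.8 Ω

A_strand = π(6.6500e-05 m)² = 1.389e-08 m²
R_strand = ρL/A = (1.59×10^-8)(428)/(1.389e-08) = 489.8 Ω
R_total = R_strand/N = 489.8/19 = 25.8 Ω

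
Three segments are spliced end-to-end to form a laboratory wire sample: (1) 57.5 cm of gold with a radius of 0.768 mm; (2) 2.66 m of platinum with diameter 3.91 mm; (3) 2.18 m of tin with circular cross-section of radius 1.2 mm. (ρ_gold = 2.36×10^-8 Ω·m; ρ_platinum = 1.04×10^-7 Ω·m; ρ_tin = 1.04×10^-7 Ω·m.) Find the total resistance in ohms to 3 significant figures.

Seg 1: A = πr² = π(7.6800e-04 m)² = 1.853e-06 m²
R_1 = (2.36×10^-8)(0.575)/(1.853e-06) = 0.007323 Ω
Seg 2: A = π(d/2)² = π(1.9550e-03 m)² = 1.201e-05 m²
R_2 = (1.04×10^-7)(2.66)/(1.201e-05) = 0.02304 Ω
Seg 3: A = πr² = π(1.2000e-03 m)² = 4.524e-06 m²
R_3 = (1.04×10^-7)(2.18)/(4.524e-06) = 0.05012 Ω
R_total = R_1 + R_2 + R_3 = 0.0805 Ω

0.0805 Ω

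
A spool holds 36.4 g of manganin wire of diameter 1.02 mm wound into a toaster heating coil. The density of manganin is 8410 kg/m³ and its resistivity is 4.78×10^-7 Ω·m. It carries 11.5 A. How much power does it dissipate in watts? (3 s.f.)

A = π(d/2)² = π(5.1000e-04 m)² = 8.1713e-07 m²
L = m/(density·A) = 0.0364/(8410×8.1713e-07) = 5.297 m
R = ρL/A = (4.78×10^-7)(5.297)/(8.1713e-07) = 3.099 Ω
P = I²R = (11.5)² × 3.099 = 410 W

410 W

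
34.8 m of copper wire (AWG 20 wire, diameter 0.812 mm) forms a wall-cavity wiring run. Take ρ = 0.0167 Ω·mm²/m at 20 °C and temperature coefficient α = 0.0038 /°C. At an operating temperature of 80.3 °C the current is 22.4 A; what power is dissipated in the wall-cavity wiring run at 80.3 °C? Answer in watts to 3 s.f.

692 W

ρ = 0.0167 Ω·mm²/m = 1.67×10^-8 Ω·m
A = π(0.812/2 mm)² = π(4.0600e-04 m)² = 5.178e-07 m²
R₍20₎ = ρL/A = (1.67×10^-8)(34.8)/(5.178e-07) = 1.122 Ω
R₍80.3₎ = R₍20₎(1 + αΔT) = 1.122 × (1 + 0.0038×60.3) = 1.379 Ω
P = I²R = (22.4)² × 1.379 = 692 W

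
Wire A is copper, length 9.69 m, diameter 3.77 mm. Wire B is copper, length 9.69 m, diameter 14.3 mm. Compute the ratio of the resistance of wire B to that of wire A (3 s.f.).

R ∝ ρL/d², so R_B/R_A = (d_A/d_B)²
= (3.77/14.3)² = 0.0695

0.0695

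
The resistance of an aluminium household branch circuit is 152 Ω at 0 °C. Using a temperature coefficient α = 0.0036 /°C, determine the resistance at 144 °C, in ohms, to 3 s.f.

231 Ω

ΔT = 144 − 0 = 144 °C
R = R₀(1 + αΔT) = 152 × (1 + 0.0036×144) = 152 × 1.518 = 231 Ω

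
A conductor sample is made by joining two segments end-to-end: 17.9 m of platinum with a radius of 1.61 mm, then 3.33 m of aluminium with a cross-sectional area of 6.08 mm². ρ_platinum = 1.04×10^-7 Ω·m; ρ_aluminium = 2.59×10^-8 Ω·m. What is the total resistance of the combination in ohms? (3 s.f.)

0.243 Ω

Segment 1: A = πr² = π(1.6100e-03 m)² = 8.143e-06 m²
R₁ = ρL/A = (1.04×10^-7)(17.9)/(8.143e-06) = 0.2286 Ω
Segment 2: A = 6.08 mm² = 6.080e-06 m²
R₂ = (2.59×10^-8)(3.33)/(6.080e-06) = 0.01419 Ω
R = R₁ + R₂ = 0.243 Ω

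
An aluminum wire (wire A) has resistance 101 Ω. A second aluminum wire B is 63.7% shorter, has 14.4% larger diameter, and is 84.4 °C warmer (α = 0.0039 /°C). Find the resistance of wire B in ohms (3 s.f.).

R ∝ ρL/d² with ρ ∝ (1+αΔT), so R_B/R_A = (1 − 63.7/100) × (1 + 14.4/100)⁻² × (1 + 0.0039×84.4)
= 0.363 × 0.7641 × 1.329 = 0.3687
R_B = 0.3687 × 101 = 37.2 Ω

37.2 Ω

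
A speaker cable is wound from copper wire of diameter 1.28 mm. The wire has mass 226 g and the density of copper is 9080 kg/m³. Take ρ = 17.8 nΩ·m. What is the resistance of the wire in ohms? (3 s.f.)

0.268 Ω

ρ = 17.8 nΩ·m = 1.78×10^-8 Ω·m
A = π(d/2)² = π(6.4000e-04 m)² = 1.2868e-06 m²
L = m/(density·A) = 0.226/(9080×1.2868e-06) = 19.34 m
R = ρL/A = (1.78×10^-8)(19.34)/(1.2868e-06) = 0.268 Ω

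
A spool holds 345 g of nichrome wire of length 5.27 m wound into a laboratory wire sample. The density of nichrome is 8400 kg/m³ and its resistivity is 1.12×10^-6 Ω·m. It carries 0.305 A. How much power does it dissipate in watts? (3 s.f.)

A = m/(density·L) = 0.345/(8400×5.27) = 7.7934e-06 m²
R = ρL/A = (1.12×10^-6)(5.27)/(7.7934e-06) = 0.7574 Ω
P = I²R = (0.305)² × 0.7574 = 0.0705 W

0.0705 W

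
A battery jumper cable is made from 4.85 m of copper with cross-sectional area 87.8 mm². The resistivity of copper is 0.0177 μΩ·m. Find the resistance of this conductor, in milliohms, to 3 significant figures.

0.978 mΩ

ρ = 0.0177 μΩ·m = 1.77×10^-8 Ω·m
A = 87.8 mm² = 8.780e-05 m²
R = ρL/A = (1.77×10^-8)(4.85 m)/(8.780e-05 m²) = 0.978 mΩ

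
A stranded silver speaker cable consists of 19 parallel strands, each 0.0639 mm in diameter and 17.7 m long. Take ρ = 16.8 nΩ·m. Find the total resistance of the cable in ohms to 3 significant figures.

ρ = 16.8 nΩ·m = 1.68×10^-8 Ω·m
A_strand = π(3.1950e-05 m)² = 3.207e-09 m²
R_strand = ρL/A = (1.68×10^-8)(17.7)/(3.207e-09) = 92.72 Ω
R_total = R_strand/N = 92.72/19 = 4.88 Ω

4.88 Ω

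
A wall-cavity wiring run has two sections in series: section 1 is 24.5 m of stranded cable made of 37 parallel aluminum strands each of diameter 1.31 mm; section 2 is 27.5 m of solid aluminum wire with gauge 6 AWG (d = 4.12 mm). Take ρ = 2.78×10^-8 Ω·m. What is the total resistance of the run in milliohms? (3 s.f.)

Section 1: A_strand = π(6.5500e-04)² = 1.348e-06 m²; R₁ = ρL/(N·A_s) = (2.78×10^-8)(24.5)/(37×1.348e-06) = 0.01366 Ω
Section 2: A = π(4.12/2 mm)² = π(2.0600e-03 m)² = 1.333e-05 m²
R₂ = (2.78×10^-8)(27.5)/(1.333e-05) = 0.05734 Ω
R = R₁ + R₂ = 71.0 mΩ

71.0 mΩ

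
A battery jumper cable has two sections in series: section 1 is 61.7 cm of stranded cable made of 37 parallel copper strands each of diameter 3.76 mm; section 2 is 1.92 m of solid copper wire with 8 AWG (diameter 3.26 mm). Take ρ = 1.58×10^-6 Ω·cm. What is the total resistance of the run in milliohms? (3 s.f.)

3.66 mΩ

ρ = 1.58×10^-6 Ω·cm = 1.58×10^-8 Ω·m
Section 1: A_strand = π(1.8800e-03)² = 1.110e-05 m²; R₁ = ρL/(N·A_s) = (1.58×10^-8)(0.617)/(37×1.110e-05) = 2.373×10^-5 Ω
Section 2: A = π(3.26/2 mm)² = π(1.6300e-03 m)² = 8.347e-06 m²
R₂ = (1.58×10^-8)(1.92)/(8.347e-06) = 0.003634 Ω
R = R₁ + R₂ = 3.66 mΩ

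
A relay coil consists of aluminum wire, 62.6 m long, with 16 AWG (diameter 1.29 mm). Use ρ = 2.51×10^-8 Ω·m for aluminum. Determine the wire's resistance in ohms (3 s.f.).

A = π(1.29/2 mm)² = π(6.4500e-04 m)² = 1.307e-06 m²
R = ρL/A = (2.51×10^-8)(62.6 m)/(1.307e-06 m²) = 1.20 Ω

1.20 Ω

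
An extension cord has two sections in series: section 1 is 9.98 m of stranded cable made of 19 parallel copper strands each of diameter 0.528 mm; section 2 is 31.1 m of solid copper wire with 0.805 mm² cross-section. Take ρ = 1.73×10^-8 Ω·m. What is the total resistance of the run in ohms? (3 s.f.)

0.710 Ω

Section 1: A_strand = π(2.6400e-04)² = 2.190e-07 m²; R₁ = ρL/(N·A_s) = (1.73×10^-8)(9.98)/(19×2.190e-07) = 0.0415 Ω
Section 2: A = 0.805 mm² = 8.050e-07 m²
R₂ = (1.73×10^-8)(31.1)/(8.050e-07) = 0.6684 Ω
R = R₁ + R₂ = 0.710 Ω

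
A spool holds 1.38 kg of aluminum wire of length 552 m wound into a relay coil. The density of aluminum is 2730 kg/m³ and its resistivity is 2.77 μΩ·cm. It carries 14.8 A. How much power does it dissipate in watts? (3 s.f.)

3660 W

ρ = 2.77 μΩ·cm = 2.77×10^-8 Ω·m
A = m/(density·L) = 1.38/(2730×552) = 9.1575e-07 m²
R = ρL/A = (2.77×10^-8)(552)/(9.1575e-07) = 16.7 Ω
P = I²R = (14.8)² × 16.7 = 3660 W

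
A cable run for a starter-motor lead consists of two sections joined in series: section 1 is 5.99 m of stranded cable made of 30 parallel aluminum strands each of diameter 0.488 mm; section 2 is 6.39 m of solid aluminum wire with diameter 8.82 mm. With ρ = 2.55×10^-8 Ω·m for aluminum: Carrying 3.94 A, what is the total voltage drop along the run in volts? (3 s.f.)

0.118 V

Section 1: A_strand = π(2.4400e-04)² = 1.870e-07 m²; R₁ = ρL/(N·A_s) = (2.55×10^-8)(5.99)/(30×1.870e-07) = 0.02722 Ω
Section 2: A = π(d/2)² = π(4.4100e-03 m)² = 6.110e-05 m²
R₂ = (2.55×10^-8)(6.39)/(6.110e-05) = 0.002667 Ω
R = R₁ + R₂ = 0.02989 Ω
V = IR = 3.94 × 0.02989 = 0.118 V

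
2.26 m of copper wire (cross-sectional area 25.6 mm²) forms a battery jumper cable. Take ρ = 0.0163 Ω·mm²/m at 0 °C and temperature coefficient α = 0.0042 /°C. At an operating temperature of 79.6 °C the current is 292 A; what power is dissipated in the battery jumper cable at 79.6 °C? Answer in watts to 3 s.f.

ρ = 0.0163 Ω·mm²/m = 1.63×10^-8 Ω·m
A = 25.6 mm² = 2.560e-05 m²
R₍0₎ = ρL/A = (1.63×10^-8)(2.26)/(2.560e-05) = 0.001439 Ω
R₍79.6₎ = R₍0₎(1 + αΔT) = 0.001439 × (1 + 0.0042×79.6) = 0.00192 Ω
P = I²R = (292)² × 0.00192 = 164 W

164 W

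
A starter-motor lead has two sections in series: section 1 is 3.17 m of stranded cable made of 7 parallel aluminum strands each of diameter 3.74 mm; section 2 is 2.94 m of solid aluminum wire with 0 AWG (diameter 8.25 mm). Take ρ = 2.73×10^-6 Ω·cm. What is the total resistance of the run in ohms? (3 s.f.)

ρ = 2.73×10^-6 Ω·cm = 2.73×10^-8 Ω·m
Section 1: A_strand = π(1.8700e-03)² = 1.099e-05 m²; R₁ = ρL/(N·A_s) = (2.73×10^-8)(3.17)/(7×1.099e-05) = 0.001125 Ω
Section 2: A = π(8.25/2 mm)² = π(4.1250e-03 m)² = 5.346e-05 m²
R₂ = (2.73×10^-8)(2.94)/(5.346e-05) = 0.001501 Ω
R = R₁ + R₂ = 0.00263 Ω

0.00263 Ω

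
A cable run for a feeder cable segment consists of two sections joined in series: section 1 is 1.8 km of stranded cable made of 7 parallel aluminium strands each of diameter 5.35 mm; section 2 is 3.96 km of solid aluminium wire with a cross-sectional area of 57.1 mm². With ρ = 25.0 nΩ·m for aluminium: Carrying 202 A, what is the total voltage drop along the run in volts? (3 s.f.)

ρ = 25.0 nΩ·m = 2.50×10^-8 Ω·m
Section 1: A_strand = π(2.6750e-03)² = 2.248e-05 m²; R₁ = ρL/(N·A_s) = (2.50×10^-8)(1800)/(7×2.248e-05) = 0.286 Ω
Section 2: A = 57.1 mm² = 5.710e-05 m²
R₂ = (2.50×10^-8)(3960)/(5.710e-05) = 1.734 Ω
R = R₁ + R₂ = 2.02 Ω
V = IR = 202 × 2.02 = 408 V

408 V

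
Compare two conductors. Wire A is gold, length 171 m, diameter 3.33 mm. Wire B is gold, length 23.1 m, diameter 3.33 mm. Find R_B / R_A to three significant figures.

R ∝ ρL/d², so R_B/R_A = (L_B/L_A)
= (23.1/171) = 0.135

0.135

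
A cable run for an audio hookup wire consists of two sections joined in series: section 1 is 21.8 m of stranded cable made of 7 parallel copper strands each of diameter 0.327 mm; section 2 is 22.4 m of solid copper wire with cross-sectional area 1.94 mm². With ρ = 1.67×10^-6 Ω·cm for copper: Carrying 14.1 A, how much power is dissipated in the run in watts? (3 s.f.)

ρ = 1.67×10^-6 Ω·cm = 1.67×10^-8 Ω·m
Section 1: A_strand = π(1.6350e-04)² = 8.398e-08 m²; R₁ = ρL/(N·A_s) = (1.67×10^-8)(21.8)/(7×8.398e-08) = 0.6193 Ω
Section 2: A = 1.94 mm² = 1.940e-06 m²
R₂ = (1.67×10^-8)(22.4)/(1.940e-06) = 0.1928 Ω
R = R₁ + R₂ = 0.8121 Ω
P = I²R = (14.1)² × 0.8121 = 161 W

161 W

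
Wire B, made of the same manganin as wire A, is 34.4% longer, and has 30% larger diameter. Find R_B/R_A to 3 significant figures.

0.795

R ∝ L/d², so R_B/R_A = (1 + 34.4/100) × (1 + 30/100)⁻²
= 1.344 × 0.5917 = 0.795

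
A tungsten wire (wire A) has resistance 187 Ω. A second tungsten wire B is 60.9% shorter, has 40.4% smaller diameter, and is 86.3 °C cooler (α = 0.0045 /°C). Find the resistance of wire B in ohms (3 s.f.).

126 Ω

R ∝ ρL/d² with ρ ∝ (1+αΔT), so R_B/R_A = (1 − 60.9/100) × (1 − 40.4/100)⁻² × (1 − 0.0045×86.3)
= 0.391 × 2.815 × 0.6117 = 0.6733
R_B = 0.6733 × 187 = 126 Ω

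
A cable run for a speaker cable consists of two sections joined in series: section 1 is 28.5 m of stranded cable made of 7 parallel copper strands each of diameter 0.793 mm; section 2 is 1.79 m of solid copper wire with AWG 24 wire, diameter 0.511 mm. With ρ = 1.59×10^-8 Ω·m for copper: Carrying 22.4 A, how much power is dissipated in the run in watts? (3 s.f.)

Section 1: A_strand = π(3.9650e-04)² = 4.939e-07 m²; R₁ = ρL/(N·A_s) = (1.59×10^-8)(28.5)/(7×4.939e-07) = 0.1311 Ω
Section 2: A = π(0.511/2 mm)² = π(2.5550e-04 m)² = 2.051e-07 m²
R₂ = (1.59×10^-8)(1.79)/(2.051e-07) = 0.1388 Ω
R = R₁ + R₂ = 0.2698 Ω
P = I²R = (22.4)² × 0.2698 = 135 W

135 W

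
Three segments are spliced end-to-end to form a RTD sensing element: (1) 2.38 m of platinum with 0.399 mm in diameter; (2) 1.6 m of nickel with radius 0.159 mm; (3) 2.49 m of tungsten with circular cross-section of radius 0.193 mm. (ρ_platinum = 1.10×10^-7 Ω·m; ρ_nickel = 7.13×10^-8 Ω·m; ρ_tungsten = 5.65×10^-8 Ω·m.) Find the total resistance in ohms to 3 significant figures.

Seg 1: A = π(d/2)² = π(1.9950e-04 m)² = 1.250e-07 m²
R_1 = (1.10×10^-7)(2.38)/(1.250e-07) = 2.094 Ω
Seg 2: A = πr² = π(1.5900e-04 m)² = 7.942e-08 m²
R_2 = (7.13×10^-8)(1.6)/(7.942e-08) = 1.436 Ω
Seg 3: A = πr² = π(1.9300e-04 m)² = 1.170e-07 m²
R_3 = (5.65×10^-8)(2.49)/(1.170e-07) = 1.202 Ω
R_total = R_1 + R_2 + R_3 = 4.73 Ω

4.73 Ω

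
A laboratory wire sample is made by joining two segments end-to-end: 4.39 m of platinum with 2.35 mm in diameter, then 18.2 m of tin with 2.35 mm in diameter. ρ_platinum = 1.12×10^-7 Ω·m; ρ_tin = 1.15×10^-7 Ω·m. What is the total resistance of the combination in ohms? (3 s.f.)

Segment 1: A = π(d/2)² = π(1.1750e-03 m)² = 4.337e-06 m²
R₁ = ρL/A = (1.12×10^-7)(4.39)/(4.337e-06) = 0.1134 Ω
R₂ = (1.15×10^-7)(18.2)/(4.337e-06) = 0.4826 Ω
R = R₁ + R₂ = 0.596 Ω

0.596 Ω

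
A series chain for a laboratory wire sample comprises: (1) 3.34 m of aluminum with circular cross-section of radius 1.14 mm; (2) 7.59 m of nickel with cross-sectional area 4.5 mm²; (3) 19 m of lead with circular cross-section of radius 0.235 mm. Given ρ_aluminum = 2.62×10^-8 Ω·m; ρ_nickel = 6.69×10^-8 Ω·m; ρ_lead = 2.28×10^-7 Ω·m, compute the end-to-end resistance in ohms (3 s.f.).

Seg 1: A = πr² = π(1.1400e-03 m)² = 4.083e-06 m²
R_1 = (2.62×10^-8)(3.34)/(4.083e-06) = 0.02143 Ω
Seg 2: A = 4.5 mm² = 4.500e-06 m²
R_2 = (6.69×10^-8)(7.59)/(4.500e-06) = 0.1128 Ω
Seg 3: A = πr² = π(2.3500e-04 m)² = 1.735e-07 m²
R_3 = (2.28×10^-7)(19)/(1.735e-07) = 24.97 Ω
R_total = R_1 + R_2 + R_3 = 25.1 Ω

25.1 Ω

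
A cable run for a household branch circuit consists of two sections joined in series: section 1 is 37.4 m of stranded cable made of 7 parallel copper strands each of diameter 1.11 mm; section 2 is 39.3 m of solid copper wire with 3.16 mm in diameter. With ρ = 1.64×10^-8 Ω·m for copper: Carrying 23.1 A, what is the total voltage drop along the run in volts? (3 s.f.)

Section 1: A_strand = π(5.5500e-04)² = 9.677e-07 m²; R₁ = ρL/(N·A_s) = (1.64×10^-8)(37.4)/(7×9.677e-07) = 0.09055 Ω
Section 2: A = π(d/2)² = π(1.5800e-03 m)² = 7.843e-06 m²
R₂ = (1.64×10^-8)(39.3)/(7.843e-06) = 0.08218 Ω
R = R₁ + R₂ = 0.1727 Ω
V = IR = 23.1 × 0.1727 = 3.99 V

3.99 V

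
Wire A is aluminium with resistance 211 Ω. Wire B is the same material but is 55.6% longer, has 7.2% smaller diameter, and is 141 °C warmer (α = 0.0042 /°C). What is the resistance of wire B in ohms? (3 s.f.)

607 Ω

R ∝ ρL/d² with ρ ∝ (1+αΔT), so R_B/R_A = (1 + 55.6/100) × (1 − 7.2/100)⁻² × (1 + 0.0042×141)
= 1.556 × 1.161 × 1.592 = 2.877
R_B = 2.877 × 211 = 607 Ω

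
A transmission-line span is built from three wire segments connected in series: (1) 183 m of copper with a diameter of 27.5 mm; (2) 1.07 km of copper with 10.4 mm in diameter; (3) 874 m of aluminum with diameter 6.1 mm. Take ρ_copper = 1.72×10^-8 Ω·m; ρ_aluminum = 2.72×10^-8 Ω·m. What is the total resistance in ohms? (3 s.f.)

1.04 Ω

Seg 1: A = π(d/2)² = π(1.3750e-02 m)² = 5.940e-04 m²
R_1 = (1.72×10^-8)(183)/(5.940e-04) = 0.005299 Ω
Seg 2: A = π(d/2)² = π(5.2000e-03 m)² = 8.495e-05 m²
R_2 = (1.72×10^-8)(1070)/(8.495e-05) = 0.2166 Ω
Seg 3: A = π(d/2)² = π(3.0500e-03 m)² = 2.922e-05 m²
R_3 = (2.72×10^-8)(874)/(2.922e-05) = 0.8134 Ω
R_total = R_1 + R_2 + R_3 = 1.04 Ω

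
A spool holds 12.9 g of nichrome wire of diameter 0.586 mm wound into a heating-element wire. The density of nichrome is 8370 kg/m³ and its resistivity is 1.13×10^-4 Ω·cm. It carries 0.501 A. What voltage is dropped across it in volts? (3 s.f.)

12.0 V

ρ = 1.13×10^-4 Ω·cm = 1.13×10^-6 Ω·m
A = π(d/2)² = π(2.9300e-04 m)² = 2.6970e-07 m²
L = m/(density·A) = 0.0129/(8370×2.6970e-07) = 5.715 m
R = ρL/A = (1.13×10^-6)(5.715)/(2.6970e-07) = 23.94 Ω
V = IR = 0.501 × 23.94 = 12.0 V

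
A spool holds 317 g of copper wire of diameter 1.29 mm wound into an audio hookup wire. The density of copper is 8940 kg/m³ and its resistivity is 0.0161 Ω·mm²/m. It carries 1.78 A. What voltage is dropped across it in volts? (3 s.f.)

0.595 V

ρ = 0.0161 Ω·mm²/m = 1.61×10^-8 Ω·m
A = π(d/2)² = π(6.4500e-04 m)² = 1.3070e-06 m²
L = m/(density·A) = 0.317/(8940×1.3070e-06) = 27.13 m
R = ρL/A = (1.61×10^-8)(27.13)/(1.3070e-06) = 0.3342 Ω
V = IR = 1.78 × 0.3342 = 0.595 V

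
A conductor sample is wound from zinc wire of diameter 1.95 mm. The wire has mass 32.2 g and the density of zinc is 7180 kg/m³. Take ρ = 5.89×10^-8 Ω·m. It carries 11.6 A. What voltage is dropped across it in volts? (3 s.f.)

0.344 V

A = π(d/2)² = π(9.7500e-04 m)² = 2.9865e-06 m²
L = m/(density·A) = 0.0322/(7180×2.9865e-06) = 1.502 m
R = ρL/A = (5.89×10^-8)(1.502)/(2.9865e-06) = 0.02962 Ω
V = IR = 11.6 × 0.02962 = 0.344 V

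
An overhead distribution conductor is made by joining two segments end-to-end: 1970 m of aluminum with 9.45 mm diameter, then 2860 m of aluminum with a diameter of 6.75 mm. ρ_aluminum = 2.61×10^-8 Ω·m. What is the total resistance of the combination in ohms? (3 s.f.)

2.82 Ω

Segment 1: A = π(d/2)² = π(4.7250e-03 m)² = 7.014e-05 m²
R₁ = ρL/A = (2.61×10^-8)(1970)/(7.014e-05) = 0.7331 Ω
Segment 2: A = π(d/2)² = π(3.3750e-03 m)² = 3.578e-05 m²
R₂ = (2.61×10^-8)(2860)/(3.578e-05) = 2.086 Ω
R = R₁ + R₂ = 2.82 Ω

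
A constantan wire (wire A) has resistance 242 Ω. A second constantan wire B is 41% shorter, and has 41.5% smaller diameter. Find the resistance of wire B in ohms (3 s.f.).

R ∝ L/d², so R_B/R_A = (1 − 41/100) × (1 − 41.5/100)⁻²
= 0.59 × 2.922 = 1.724
R_B = 1.724 × 242 = 417 Ω

417 Ω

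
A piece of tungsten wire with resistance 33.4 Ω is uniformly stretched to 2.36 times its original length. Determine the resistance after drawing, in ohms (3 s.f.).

186 Ω

Volume constant ⇒ A' = A/k with k = 2.36. R' = ρ(kL)/(A/k) = k²R.
R' = 5.57 × 33.4 = 186 Ω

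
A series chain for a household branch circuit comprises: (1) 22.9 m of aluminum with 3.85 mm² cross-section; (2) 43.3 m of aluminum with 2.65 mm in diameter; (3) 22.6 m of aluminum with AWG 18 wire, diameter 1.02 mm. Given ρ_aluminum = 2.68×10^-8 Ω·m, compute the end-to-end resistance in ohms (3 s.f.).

Seg 1: A = 3.85 mm² = 3.850e-06 m²
R_1 = (2.68×10^-8)(22.9)/(3.850e-06) = 0.1594 Ω
Seg 2: A = π(d/2)² = π(1.3250e-03 m)² = 5.515e-06 m²
R_2 = (2.68×10^-8)(43.3)/(5.515e-06) = 0.2104 Ω
Seg 3: A = π(1.02/2 mm)² = π(5.1000e-04 m)² = 8.171e-07 m²
R_3 = (2.68×10^-8)(22.6)/(8.171e-07) = 0.7412 Ω
R_total = R_1 + R_2 + R_3 = 1.11 Ω

1.11 Ω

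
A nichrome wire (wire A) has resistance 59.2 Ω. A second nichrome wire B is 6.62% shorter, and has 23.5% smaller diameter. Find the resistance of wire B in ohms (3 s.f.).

R ∝ L/d², so R_B/R_A = (1 − 6.62/100) × (1 − 23.5/100)⁻²
= 0.9338 × 1.709 = 1.596
R_B = 1.596 × 59.2 = 94.5 Ω

94.5 Ω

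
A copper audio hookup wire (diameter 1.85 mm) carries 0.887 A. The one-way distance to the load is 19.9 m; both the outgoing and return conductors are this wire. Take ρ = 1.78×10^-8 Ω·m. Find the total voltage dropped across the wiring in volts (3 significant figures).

A = π(d/2)² = π(9.2500e-04 m)² = 2.688e-06 m²
Total conductor length (both ways) L = 2 × 19.9 = 39.8 m
R = ρL/A = (1.78×10^-8)(39.8)/(2.688e-06) = 0.2636 Ω
V = IR = 0.887 × 0.2636 = 0.234 V

0.234 V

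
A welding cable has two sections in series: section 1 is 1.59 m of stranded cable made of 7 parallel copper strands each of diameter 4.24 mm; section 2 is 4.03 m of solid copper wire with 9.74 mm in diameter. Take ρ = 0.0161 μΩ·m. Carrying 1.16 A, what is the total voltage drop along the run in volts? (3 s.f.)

0.00131 V

ρ = 0.0161 μΩ·m = 1.61×10^-8 Ω·m
Section 1: A_strand = π(2.1200e-03)² = 1.412e-05 m²; R₁ = ρL/(N·A_s) = (1.61×10^-8)(1.59)/(7×1.412e-05) = 2.590×10^-4 Ω
Section 2: A = π(d/2)² = π(4.8700e-03 m)² = 7.451e-05 m²
R₂ = (1.61×10^-8)(4.03)/(7.451e-05) = 8.708×10^-4 Ω
R = R₁ + R₂ = 0.00113 Ω
V = IR = 1.16 × 0.00113 = 0.00131 V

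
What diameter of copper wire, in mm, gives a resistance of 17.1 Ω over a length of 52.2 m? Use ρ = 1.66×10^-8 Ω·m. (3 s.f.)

0.254 mm

A = ρL/R = (1.66×10^-8)(52.2)/(17.1) = 5.067e-08 m²
d = 2√(A/π) = 2.540e-04 m = 0.254 mm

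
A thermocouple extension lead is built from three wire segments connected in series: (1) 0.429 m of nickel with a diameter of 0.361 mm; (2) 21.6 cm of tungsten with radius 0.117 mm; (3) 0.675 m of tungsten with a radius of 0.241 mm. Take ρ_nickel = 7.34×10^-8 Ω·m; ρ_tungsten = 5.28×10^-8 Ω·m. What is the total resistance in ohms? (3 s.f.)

Seg 1: A = π(d/2)² = π(1.8050e-04 m)² = 1.024e-07 m²
R_1 = (7.34×10^-8)(0.429)/(1.024e-07) = 0.3076 Ω
Seg 2: A = πr² = π(1.1700e-04 m)² = 4.301e-08 m²
R_2 = (5.28×10^-8)(0.216)/(4.301e-08) = 0.2652 Ω
Seg 3: A = πr² = π(2.4100e-04 m)² = 1.825e-07 m²
R_3 = (5.28×10^-8)(0.675)/(1.825e-07) = 0.1953 Ω
R_total = R_1 + R_2 + R_3 = 0.768 Ω

0.768 Ω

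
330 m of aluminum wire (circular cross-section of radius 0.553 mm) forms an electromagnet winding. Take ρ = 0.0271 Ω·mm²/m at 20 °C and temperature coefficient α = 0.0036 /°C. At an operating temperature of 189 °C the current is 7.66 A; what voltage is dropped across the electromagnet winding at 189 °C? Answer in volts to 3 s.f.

115 V

ρ = 0.0271 Ω·mm²/m = 2.71×10^-8 Ω·m
A = πr² = π(5.5300e-04 m)² = 9.607e-07 m²
R₍20₎ = ρL/A = (2.71×10^-8)(330)/(9.607e-07) = 9.309 Ω
R₍189₎ = R₍20₎(1 + αΔT) = 9.309 × (1 + 0.0036×169) = 14.97 Ω
V = IR = 7.66 × 14.97 = 115 V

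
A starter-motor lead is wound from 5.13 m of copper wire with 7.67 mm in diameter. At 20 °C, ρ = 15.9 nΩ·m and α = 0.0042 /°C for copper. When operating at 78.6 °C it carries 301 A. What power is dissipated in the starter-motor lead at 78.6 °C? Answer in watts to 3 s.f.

ρ = 15.9 nΩ·m = 1.59×10^-8 Ω·m
A = π(d/2)² = π(3.8350e-03 m)² = 4.620e-05 m²
R₍20₎ = ρL/A = (1.59×10^-8)(5.13)/(4.620e-05) = 0.001765 Ω
R₍78.6₎ = R₍20₎(1 + αΔT) = 0.001765 × (1 + 0.0042×58.6) = 0.0022 Ω
P = I²R = (301)² × 0.0022 = 199 W

199 W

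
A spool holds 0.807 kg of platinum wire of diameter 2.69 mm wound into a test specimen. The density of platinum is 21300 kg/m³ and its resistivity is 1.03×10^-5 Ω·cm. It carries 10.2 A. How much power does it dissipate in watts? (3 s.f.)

12.6 W

ρ = 1.03×10^-5 Ω·cm = 1.03×10^-7 Ω·m
A = π(d/2)² = π(1.3450e-03 m)² = 5.6832e-06 m²
L = m/(density·A) = 0.807/(21300×5.6832e-06) = 6.667 m
R = ρL/A = (1.03×10^-7)(6.667)/(5.6832e-06) = 0.1208 Ω
P = I²R = (10.2)² × 0.1208 = 12.6 W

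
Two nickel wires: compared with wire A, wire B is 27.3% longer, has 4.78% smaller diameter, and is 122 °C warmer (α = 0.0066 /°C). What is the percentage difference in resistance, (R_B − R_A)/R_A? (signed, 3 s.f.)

R ∝ ρL/d² with ρ ∝ (1+αΔT), so R_B/R_A = (1 + 27.3/100) × (1 − 4.78/100)⁻² × (1 + 0.0066×122)
= 1.273 × 1.103 × 1.805 = 2.534
(R_B − R_A)/R_A = 2.534 − 1 = 153%

153%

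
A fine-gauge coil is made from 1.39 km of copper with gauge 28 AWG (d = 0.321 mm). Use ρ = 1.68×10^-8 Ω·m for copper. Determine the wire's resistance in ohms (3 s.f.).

289 Ω

A = π(0.321/2 mm)² = π(1.6050e-04 m)² = 8.093e-08 m²
R = ρL/A = (1.68×10^-8)(1390 m)/(8.093e-08 m²) = 289 Ω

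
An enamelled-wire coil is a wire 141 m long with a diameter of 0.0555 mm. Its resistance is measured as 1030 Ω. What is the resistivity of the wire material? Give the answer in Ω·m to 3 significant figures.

A = π(d/2)² = π(2.7750e-05 m)² = 2.419e-09 m²
ρ = RA/L = (1030)(2.419e-09)/(141) = 1.77×10^-8 Ω·m

1.77×10^-8 Ω·m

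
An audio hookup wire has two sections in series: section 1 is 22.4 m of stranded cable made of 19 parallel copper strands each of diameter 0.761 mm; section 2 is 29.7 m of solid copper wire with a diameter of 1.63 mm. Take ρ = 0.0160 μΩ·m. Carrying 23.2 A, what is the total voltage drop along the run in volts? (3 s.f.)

ρ = 0.0160 μΩ·m = 1.60×10^-8 Ω·m
Section 1: A_strand = π(3.8050e-04)² = 4.548e-07 m²; R₁ = ρL/(N·A_s) = (1.60×10^-8)(22.4)/(19×4.548e-07) = 0.04147 Ω
Section 2: A = π(d/2)² = π(8.1500e-04 m)² = 2.087e-06 m²
R₂ = (1.60×10^-8)(29.7)/(2.087e-06) = 0.2277 Ω
R = R₁ + R₂ = 0.2692 Ω
V = IR = 23.2 × 0.2692 = 6.25 V

6.25 V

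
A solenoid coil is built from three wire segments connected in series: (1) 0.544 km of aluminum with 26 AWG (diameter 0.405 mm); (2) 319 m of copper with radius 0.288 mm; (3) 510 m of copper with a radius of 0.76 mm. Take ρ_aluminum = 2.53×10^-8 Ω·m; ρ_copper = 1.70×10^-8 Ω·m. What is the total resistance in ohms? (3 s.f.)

Seg 1: A = π(0.405/2 mm)² = π(2.0250e-04 m)² = 1.288e-07 m²
R_1 = (2.53×10^-8)(544)/(1.288e-07) = 106.8 Ω
Seg 2: A = πr² = π(2.8800e-04 m)² = 2.606e-07 m²
R_2 = (1.70×10^-8)(319)/(2.606e-07) = 20.81 Ω
Seg 3: A = πr² = π(7.6000e-04 m)² = 1.815e-06 m²
R_3 = (1.70×10^-8)(510)/(1.815e-06) = 4.778 Ω
R_total = R_1 + R_2 + R_3 = 132 Ω

132 Ω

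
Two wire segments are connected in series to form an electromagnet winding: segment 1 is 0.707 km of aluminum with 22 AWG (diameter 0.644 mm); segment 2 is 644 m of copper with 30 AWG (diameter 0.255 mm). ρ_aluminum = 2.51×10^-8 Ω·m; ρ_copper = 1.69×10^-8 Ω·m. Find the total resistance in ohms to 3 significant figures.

268 Ω

Segment 1: A = π(0.644/2 mm)² = π(3.2200e-04 m)² = 3.257e-07 m²
R₁ = ρL/A = (2.51×10^-8)(707)/(3.257e-07) = 54.48 Ω
Segment 2: A = π(0.255/2 mm)² = π(1.2750e-04 m)² = 5.107e-08 m²
R₂ = (1.69×10^-8)(644)/(5.107e-08) = 213.1 Ω
R = R₁ + R₂ = 268 Ω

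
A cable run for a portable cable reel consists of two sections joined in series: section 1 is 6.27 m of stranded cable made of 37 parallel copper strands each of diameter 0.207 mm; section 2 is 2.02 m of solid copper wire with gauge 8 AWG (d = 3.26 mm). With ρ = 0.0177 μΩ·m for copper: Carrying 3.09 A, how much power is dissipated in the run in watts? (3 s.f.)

ρ = 0.0177 μΩ·m = 1.77×10^-8 Ω·m
Section 1: A_strand = π(1.0350e-04)² = 3.365e-08 m²; R₁ = ρL/(N·A_s) = (1.77×10^-8)(6.27)/(37×3.365e-08) = 0.08913 Ω
Section 2: A = π(3.26/2 mm)² = π(1.6300e-03 m)² = 8.347e-06 m²
R₂ = (1.77×10^-8)(2.02)/(8.347e-06) = 0.004284 Ω
R = R₁ + R₂ = 0.09341 Ω
P = I²R = (3.09)² × 0.09341 = 0.892 W

0.892 W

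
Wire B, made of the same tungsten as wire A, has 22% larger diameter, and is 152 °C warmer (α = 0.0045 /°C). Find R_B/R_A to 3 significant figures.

R ∝ ρL/d² with ρ ∝ (1+αΔT), so R_B/R_A = (1 + 22/100)⁻² × (1 + 0.0045×152)
= 0.6719 × 1.684 = 1.13

1.13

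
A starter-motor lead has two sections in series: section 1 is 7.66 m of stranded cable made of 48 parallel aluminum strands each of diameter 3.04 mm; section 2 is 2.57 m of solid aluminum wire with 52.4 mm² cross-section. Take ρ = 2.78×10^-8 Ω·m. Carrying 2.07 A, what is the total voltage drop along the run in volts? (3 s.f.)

Section 1: A_strand = π(1.5200e-03)² = 7.258e-06 m²; R₁ = ρL/(N·A_s) = (2.78×10^-8)(7.66)/(48×7.258e-06) = 6.112×10^-4 Ω
Section 2: A = 52.4 mm² = 5.240e-05 m²
R₂ = (2.78×10^-8)(2.57)/(5.240e-05) = 0.001363 Ω
R = R₁ + R₂ = 0.001975 Ω
V = IR = 2.07 × 0.001975 = 0.00409 V

0.00409 V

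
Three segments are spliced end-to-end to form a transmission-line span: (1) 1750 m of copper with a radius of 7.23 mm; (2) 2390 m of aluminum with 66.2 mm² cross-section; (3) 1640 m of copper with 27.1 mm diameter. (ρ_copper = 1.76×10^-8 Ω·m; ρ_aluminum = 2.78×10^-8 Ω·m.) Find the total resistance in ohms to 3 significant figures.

Seg 1: A = πr² = π(7.2300e-03 m)² = 1.642e-04 m²
R_1 = (1.76×10^-8)(1750)/(1.642e-04) = 0.1876 Ω
Seg 2: A = 66.2 mm² = 6.620e-05 m²
R_2 = (2.78×10^-8)(2390)/(6.620e-05) = 1.004 Ω
Seg 3: A = π(d/2)² = π(1.3550e-02 m)² = 5.768e-04 m²
R_3 = (1.76×10^-8)(1640)/(5.768e-04) = 0.05004 Ω
R_total = R_1 + R_2 + R_3 = 1.24 Ω

1.24 Ω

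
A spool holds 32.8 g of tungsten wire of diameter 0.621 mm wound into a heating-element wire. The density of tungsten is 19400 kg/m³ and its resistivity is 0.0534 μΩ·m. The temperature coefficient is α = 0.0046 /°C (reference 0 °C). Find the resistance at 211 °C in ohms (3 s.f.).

1.94 Ω

ρ = 0.0534 μΩ·m = 5.34×10^-8 Ω·m
A = π(d/2)² = π(3.1050e-04 m)² = 3.0288e-07 m²
L = m/(density·A) = 0.0328/(19400×3.0288e-07) = 5.582 m
R = ρL/A = (5.34×10^-8)(5.582)/(3.0288e-07) = 0.9842 Ω
R(211 °C) = 0.9842 × (1 + 0.0046×211) = 1.94 Ω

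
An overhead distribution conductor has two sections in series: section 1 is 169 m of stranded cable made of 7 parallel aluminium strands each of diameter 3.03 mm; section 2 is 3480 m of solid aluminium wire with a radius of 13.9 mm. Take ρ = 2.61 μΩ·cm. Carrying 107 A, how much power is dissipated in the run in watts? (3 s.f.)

ρ = 2.61 μΩ·cm = 2.61×10^-8 Ω·m
Section 1: A_strand = π(1.5150e-03)² = 7.211e-06 m²; R₁ = ρL/(N·A_s) = (2.61×10^-8)(169)/(7×7.211e-06) = 0.08739 Ω
Section 2: A = πr² = π(1.3900e-02 m)² = 6.070e-04 m²
R₂ = (2.61×10^-8)(3480)/(6.070e-04) = 0.1496 Ω
R = R₁ + R₂ = 0.237 Ω
P = I²R = (107)² × 0.237 = 2710 W

2710 W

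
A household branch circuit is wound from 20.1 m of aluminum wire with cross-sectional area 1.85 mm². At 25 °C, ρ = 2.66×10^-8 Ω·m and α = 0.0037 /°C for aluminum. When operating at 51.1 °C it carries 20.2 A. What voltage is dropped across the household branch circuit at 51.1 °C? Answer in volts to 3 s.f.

A = 1.85 mm² = 1.850e-06 m²
R₍25₎ = ρL/A = (2.66×10^-8)(20.1)/(1.850e-06) = 0.289 Ω
R₍51.1₎ = R₍25₎(1 + αΔT) = 0.289 × (1 + 0.0037×26.1) = 0.3169 Ω
V = IR = 20.2 × 0.3169 = 6.40 V

6.40 V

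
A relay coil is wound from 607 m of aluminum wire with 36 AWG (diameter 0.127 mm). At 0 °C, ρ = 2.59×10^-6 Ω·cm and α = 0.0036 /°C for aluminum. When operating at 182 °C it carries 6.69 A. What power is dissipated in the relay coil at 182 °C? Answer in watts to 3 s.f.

ρ = 2.59×10^-6 Ω·cm = 2.59×10^-8 Ω·m
A = π(0.127/2 mm)² = π(6.3500e-05 m)² = 1.267e-08 m²
R₍0₎ = ρL/A = (2.59×10^-8)(607)/(1.267e-08) = 1241 Ω
R₍182₎ = R₍0₎(1 + αΔT) = 1241 × (1 + 0.0036×182) = 2054 Ω
P = I²R = (6.69)² × 2054 = 91900 W

91900 W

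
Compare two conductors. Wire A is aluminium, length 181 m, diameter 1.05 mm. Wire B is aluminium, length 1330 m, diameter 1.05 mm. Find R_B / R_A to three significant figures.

7.35

R ∝ ρL/d², so R_B/R_A = (L_B/L_A)
= (1330/181) = 7.35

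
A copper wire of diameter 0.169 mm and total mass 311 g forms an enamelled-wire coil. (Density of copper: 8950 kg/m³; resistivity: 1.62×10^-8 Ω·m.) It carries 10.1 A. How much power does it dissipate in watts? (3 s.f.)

A = π(d/2)² = π(8.4500e-05 m)² = 2.2432e-08 m²
L = m/(density·A) = 0.311/(8950×2.2432e-08) = 1549 m
R = ρL/A = (1.62×10^-8)(1549)/(2.2432e-08) = 1119 Ω
P = I²R = (10.1)² × 1119 = 1.14×10^5 W

1.14×10^5 W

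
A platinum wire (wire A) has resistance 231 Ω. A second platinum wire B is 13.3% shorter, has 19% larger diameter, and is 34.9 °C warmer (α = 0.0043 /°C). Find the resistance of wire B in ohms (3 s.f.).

163 Ω

R ∝ ρL/d² with ρ ∝ (1+αΔT), so R_B/R_A = (1 − 13.3/100) × (1 + 19/100)⁻² × (1 + 0.0043×34.9)
= 0.867 × 0.7062 × 1.15 = 0.7041
R_B = 0.7041 × 231 = 163 Ω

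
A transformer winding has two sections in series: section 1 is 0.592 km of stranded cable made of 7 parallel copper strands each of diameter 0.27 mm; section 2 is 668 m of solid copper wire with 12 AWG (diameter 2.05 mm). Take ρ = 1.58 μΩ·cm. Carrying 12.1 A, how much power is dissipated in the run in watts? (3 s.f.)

3890 W

ρ = 1.58 μΩ·cm = 1.58×10^-8 Ω·m
Section 1: A_strand = π(1.3500e-04)² = 5.726e-08 m²; R₁ = ρL/(N·A_s) = (1.58×10^-8)(592)/(7×5.726e-08) = 23.34 Ω
Section 2: A = π(2.05/2 mm)² = π(1.0250e-03 m)² = 3.301e-06 m²
R₂ = (1.58×10^-8)(668)/(3.301e-06) = 3.198 Ω
R = R₁ + R₂ = 26.54 Ω
P = I²R = (12.1)² × 26.54 = 3890 W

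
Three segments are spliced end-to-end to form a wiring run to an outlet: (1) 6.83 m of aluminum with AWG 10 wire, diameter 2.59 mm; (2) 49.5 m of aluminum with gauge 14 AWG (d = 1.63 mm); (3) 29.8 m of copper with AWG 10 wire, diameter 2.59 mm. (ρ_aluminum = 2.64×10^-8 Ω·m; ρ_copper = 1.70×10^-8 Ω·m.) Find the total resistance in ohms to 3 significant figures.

0.757 Ω

Seg 1: A = π(2.59/2 mm)² = π(1.2950e-03 m)² = 5.269e-06 m²
R_1 = (2.64×10^-8)(6.83)/(5.269e-06) = 0.03422 Ω
Seg 2: A = π(1.63/2 mm)² = π(8.1500e-04 m)² = 2.087e-06 m²
R_2 = (2.64×10^-8)(49.5)/(2.087e-06) = 0.6262 Ω
Seg 3: A = π(2.59/2 mm)² = π(1.2950e-03 m)² = 5.269e-06 m²
R_3 = (1.70×10^-8)(29.8)/(5.269e-06) = 0.09616 Ω
R_total = R_1 + R_2 + R_3 = 0.757 Ω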